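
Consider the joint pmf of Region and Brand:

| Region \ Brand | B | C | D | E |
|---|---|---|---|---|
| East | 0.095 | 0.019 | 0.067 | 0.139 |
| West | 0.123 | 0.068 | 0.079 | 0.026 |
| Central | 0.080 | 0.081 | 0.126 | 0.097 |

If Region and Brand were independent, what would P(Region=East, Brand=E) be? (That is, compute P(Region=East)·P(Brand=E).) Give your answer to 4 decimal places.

0.0838

P(Region=East) = 0.095 + 0.019 + 0.067 + 0.139 = 0.320.
P(Brand=E) = 0.139 + 0.026 + 0.097 = 0.262.
Product: 0.320 × 0.262 = 0.0838.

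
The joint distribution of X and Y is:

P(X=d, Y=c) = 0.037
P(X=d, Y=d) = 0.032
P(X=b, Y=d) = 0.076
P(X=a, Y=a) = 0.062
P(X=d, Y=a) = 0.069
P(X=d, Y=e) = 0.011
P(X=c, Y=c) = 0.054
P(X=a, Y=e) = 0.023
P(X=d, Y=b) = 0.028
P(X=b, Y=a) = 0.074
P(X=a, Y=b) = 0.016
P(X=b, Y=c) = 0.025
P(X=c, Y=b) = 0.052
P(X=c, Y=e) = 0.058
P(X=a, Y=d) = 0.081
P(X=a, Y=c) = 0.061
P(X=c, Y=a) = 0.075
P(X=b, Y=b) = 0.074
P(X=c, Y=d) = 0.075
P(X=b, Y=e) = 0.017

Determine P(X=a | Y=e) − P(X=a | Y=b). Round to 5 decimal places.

P(Y=e) = 0.023 + 0.017 + 0.058 + 0.011 = 0.109; P(X=a | Y=e) = 0.023/0.109 = 0.211009.
P(Y=b) = 0.016 + 0.074 + 0.052 + 0.028 = 0.170; P(X=a | Y=b) = 0.016/0.170 = 0.094118.
Difference = 0.11689.

0.11689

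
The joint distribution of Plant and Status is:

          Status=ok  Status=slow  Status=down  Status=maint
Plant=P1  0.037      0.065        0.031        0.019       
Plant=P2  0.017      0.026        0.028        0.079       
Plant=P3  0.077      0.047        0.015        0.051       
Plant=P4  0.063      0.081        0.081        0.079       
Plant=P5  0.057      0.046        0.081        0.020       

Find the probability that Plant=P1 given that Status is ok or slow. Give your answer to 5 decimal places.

P(Status=ok) = 0.037 + 0.017 + 0.077 + 0.063 + 0.057 = 0.251.
P(Status=slow) = 0.065 + 0.026 + 0.047 + 0.081 + 0.046 = 0.265.
P(Status ∈ {ok, slow}) = 0.251 + 0.265 = 0.516; P(Plant=P1, Status ∈ {ok, slow}) = 0.037 + 0.065 = 0.102.
P(Plant=P1 | Status ∈ {ok, slow}) = 0.102/0.516 = 0.19767.

0.19767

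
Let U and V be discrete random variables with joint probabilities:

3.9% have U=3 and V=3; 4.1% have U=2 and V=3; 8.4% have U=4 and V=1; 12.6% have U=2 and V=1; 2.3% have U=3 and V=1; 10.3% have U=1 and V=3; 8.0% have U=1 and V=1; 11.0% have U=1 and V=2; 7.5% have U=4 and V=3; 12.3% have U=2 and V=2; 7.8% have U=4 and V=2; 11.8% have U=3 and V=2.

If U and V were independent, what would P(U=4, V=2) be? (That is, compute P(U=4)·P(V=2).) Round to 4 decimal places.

P(U=4) = 0.084 + 0.078 + 0.075 = 0.237.
P(V=2) = 0.110 + 0.123 + 0.118 + 0.078 = 0.429.
Product: 0.237 × 0.429 = 0.1017.

0.1017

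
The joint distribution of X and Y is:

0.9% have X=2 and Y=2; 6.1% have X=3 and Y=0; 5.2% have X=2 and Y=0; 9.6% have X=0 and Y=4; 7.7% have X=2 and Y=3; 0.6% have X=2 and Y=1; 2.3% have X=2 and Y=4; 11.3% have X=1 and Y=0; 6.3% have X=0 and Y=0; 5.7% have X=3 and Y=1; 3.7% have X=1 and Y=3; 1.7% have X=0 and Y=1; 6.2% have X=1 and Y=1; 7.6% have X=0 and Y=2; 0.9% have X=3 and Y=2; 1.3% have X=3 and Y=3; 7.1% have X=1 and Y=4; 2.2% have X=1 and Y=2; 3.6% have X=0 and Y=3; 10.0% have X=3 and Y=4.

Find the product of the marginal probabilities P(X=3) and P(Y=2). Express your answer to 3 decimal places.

P(X=3) = 0.061 + 0.057 + 0.009 + 0.013 + 0.100 = 0.240.
P(Y=2) = 0.076 + 0.022 + 0.009 + 0.009 = 0.116.
Product: 0.240 × 0.116 = 0.028.

0.028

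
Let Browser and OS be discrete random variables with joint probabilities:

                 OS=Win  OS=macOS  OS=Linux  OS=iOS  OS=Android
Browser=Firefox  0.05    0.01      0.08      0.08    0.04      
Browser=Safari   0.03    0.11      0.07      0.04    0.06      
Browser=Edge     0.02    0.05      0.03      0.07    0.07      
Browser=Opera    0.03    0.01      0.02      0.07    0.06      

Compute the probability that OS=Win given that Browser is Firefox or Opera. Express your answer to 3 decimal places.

P(Browser=Firefox) = 0.05 + 0.01 + 0.08 + 0.08 + 0.04 = 0.26.
P(Browser=Opera) = 0.03 + 0.01 + 0.02 + 0.07 + 0.06 = 0.19.
P(Browser ∈ {Firefox, Opera}) = 0.26 + 0.19 = 0.45; P(OS=Win, Browser ∈ {Firefox, Opera}) = 0.05 + 0.03 = 0.08.
P(OS=Win | Browser ∈ {Firefox, Opera}) = 0.08/0.45 = 0.178.

0.178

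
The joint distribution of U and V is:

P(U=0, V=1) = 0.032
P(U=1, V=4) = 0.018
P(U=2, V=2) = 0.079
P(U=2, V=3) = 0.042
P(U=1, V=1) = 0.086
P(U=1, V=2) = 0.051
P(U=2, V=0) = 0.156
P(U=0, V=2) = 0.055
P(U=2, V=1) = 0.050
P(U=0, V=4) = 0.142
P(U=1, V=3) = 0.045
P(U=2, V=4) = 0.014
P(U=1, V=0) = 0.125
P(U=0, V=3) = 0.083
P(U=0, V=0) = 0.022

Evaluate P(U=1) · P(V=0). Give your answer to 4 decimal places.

0.0985

P(U=1) = 0.125 + 0.086 + 0.051 + 0.045 + 0.018 = 0.325.
P(V=0) = 0.022 + 0.125 + 0.156 = 0.303.
Product: 0.325 × 0.303 = 0.0985.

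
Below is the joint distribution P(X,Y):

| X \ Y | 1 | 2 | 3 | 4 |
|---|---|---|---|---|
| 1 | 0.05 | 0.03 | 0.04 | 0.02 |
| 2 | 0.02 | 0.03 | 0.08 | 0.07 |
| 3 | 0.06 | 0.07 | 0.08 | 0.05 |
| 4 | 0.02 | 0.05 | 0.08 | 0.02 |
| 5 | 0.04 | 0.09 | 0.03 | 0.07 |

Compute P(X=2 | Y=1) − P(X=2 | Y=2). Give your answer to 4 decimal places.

P(Y=1) = 0.05 + 0.02 + 0.06 + 0.02 + 0.04 = 0.19; P(X=2 | Y=1) = 0.02/0.19 = 0.10526.
P(Y=2) = 0.03 + 0.03 + 0.07 + 0.05 + 0.09 = 0.27; P(X=2 | Y=2) = 0.03/0.27 = 0.11111.
Difference = -0.0058.

-0.0058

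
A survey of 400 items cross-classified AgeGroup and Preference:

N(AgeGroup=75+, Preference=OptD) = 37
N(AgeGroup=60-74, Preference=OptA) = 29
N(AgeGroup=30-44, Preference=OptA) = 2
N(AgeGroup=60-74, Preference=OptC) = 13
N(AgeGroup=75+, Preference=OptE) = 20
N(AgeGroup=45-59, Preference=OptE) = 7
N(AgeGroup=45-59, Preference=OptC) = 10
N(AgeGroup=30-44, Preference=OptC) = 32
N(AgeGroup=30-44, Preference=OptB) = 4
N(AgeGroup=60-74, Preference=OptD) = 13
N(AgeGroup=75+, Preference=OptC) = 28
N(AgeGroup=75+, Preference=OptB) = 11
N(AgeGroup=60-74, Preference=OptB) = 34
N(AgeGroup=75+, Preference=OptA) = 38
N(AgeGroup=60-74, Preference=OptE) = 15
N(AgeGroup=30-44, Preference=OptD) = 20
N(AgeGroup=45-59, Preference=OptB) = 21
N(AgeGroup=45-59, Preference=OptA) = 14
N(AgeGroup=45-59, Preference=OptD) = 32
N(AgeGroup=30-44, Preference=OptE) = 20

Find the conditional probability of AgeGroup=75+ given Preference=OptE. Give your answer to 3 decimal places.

0.323

Total with Preference=OptE: 20 + 7 + 15 + 20 = 62.
P(AgeGroup=75+ | Preference=OptE) = 20/62 = 0.323.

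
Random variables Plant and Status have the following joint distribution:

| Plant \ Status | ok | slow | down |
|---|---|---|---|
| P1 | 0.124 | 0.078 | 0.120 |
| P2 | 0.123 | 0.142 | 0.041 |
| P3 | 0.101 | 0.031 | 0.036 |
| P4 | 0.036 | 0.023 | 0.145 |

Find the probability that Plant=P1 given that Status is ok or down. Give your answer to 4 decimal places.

0.3361

P(Status=ok) = 0.124 + 0.123 + 0.101 + 0.036 = 0.384.
P(Status=down) = 0.120 + 0.041 + 0.036 + 0.145 = 0.342.
P(Status ∈ {ok, down}) = 0.384 + 0.342 = 0.726; P(Plant=P1, Status ∈ {ok, down}) = 0.124 + 0.120 = 0.244.
P(Plant=P1 | Status ∈ {ok, down}) = 0.244/0.726 = 0.3361.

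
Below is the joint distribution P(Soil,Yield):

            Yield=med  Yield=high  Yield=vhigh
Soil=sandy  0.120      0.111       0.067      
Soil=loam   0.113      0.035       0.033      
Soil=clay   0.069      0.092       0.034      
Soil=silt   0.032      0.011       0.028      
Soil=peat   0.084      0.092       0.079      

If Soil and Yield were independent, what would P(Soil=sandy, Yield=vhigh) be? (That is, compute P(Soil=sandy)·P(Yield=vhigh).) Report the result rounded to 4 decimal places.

0.0718

P(Soil=sandy) = 0.120 + 0.111 + 0.067 = 0.298.
P(Yield=vhigh) = 0.067 + 0.033 + 0.034 + 0.028 + 0.079 = 0.241.
Product: 0.298 × 0.241 = 0.0718.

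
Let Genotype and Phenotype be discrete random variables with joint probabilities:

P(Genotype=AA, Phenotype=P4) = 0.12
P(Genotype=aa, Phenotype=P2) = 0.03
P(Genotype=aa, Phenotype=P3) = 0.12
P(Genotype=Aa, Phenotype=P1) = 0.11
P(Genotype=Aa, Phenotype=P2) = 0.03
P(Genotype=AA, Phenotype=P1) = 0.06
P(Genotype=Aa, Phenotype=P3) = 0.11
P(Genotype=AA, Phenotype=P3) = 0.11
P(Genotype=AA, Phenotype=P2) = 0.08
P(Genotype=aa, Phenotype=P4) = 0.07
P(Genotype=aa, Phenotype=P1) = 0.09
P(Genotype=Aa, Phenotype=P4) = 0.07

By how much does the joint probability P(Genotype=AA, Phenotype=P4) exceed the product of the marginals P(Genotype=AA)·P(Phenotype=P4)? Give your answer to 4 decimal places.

P(Genotype=AA) = 0.06 + 0.08 + 0.11 + 0.12 = 0.37.
P(Phenotype=P4) = 0.12 + 0.07 + 0.07 = 0.26.
P(Genotype=AA, Phenotype=P4) − P(Genotype=AA)P(Phenotype=P4) = 0.12 − 0.37×0.26 = 0.0238.

0.0238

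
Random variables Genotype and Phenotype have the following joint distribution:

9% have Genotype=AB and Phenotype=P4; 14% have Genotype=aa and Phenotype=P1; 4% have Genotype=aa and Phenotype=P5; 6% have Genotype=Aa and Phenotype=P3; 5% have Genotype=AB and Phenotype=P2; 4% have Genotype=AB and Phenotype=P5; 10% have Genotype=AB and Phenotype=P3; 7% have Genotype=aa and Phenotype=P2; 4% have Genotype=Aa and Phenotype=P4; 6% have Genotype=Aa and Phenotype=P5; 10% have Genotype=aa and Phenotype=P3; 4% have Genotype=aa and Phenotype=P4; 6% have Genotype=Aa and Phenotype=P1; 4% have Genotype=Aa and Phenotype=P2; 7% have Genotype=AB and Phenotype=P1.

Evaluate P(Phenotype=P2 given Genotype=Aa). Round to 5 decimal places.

0.15385

P(Genotype=Aa) = 0.06 + 0.04 + 0.06 + 0.04 + 0.06 = 0.26.
P(Phenotype=P2 | Genotype=Aa) = 0.04/0.26 = 0.15385.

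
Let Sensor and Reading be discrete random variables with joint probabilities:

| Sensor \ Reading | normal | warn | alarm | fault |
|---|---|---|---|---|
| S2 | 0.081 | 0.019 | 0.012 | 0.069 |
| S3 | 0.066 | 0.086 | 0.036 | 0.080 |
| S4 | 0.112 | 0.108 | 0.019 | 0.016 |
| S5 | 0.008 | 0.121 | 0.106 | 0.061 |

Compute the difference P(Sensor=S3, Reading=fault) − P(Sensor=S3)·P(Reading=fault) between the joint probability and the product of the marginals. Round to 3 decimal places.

0.019

P(Sensor=S3) = 0.066 + 0.086 + 0.036 + 0.080 = 0.268.
P(Reading=fault) = 0.069 + 0.080 + 0.016 + 0.061 = 0.226.
P(Sensor=S3, Reading=fault) − P(Sensor=S3)P(Reading=fault) = 0.080 − 0.268×0.226 = 0.019.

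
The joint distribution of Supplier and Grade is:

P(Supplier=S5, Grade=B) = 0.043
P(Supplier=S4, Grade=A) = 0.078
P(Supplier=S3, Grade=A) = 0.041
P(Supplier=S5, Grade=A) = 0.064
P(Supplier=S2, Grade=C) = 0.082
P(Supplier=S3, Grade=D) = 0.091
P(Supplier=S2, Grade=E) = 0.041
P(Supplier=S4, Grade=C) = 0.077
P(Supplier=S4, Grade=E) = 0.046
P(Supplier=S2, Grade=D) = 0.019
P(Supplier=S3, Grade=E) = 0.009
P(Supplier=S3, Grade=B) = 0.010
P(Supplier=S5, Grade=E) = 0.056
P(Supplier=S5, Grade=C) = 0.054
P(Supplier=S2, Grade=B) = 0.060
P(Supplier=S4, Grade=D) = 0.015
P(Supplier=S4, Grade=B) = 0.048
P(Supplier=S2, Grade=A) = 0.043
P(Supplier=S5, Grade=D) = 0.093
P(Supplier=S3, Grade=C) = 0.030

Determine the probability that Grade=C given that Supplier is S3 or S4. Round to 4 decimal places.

P(Supplier=S3) = 0.041 + 0.010 + 0.030 + 0.091 + 0.009 = 0.181.
P(Supplier=S4) = 0.078 + 0.048 + 0.077 + 0.015 + 0.046 = 0.264.
P(Supplier ∈ {S3, S4}) = 0.181 + 0.264 = 0.445; P(Grade=C, Supplier ∈ {S3, S4}) = 0.030 + 0.077 = 0.107.
P(Grade=C | Supplier ∈ {S3, S4}) = 0.107/0.445 = 0.2404.

0.2404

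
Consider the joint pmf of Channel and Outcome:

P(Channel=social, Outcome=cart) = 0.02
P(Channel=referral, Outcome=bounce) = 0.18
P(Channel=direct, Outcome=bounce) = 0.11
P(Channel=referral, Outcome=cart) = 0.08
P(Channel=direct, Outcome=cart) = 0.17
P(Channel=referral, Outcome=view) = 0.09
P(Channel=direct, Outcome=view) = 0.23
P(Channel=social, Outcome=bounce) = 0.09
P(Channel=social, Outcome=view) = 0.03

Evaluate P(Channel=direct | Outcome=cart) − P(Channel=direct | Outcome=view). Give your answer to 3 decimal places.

P(Outcome=cart) = 0.02 + 0.17 + 0.08 = 0.27; P(Channel=direct | Outcome=cart) = 0.17/0.27 = 0.6296.
P(Outcome=view) = 0.03 + 0.23 + 0.09 = 0.35; P(Channel=direct | Outcome=view) = 0.23/0.35 = 0.6571.
Difference = -0.028.

-0.028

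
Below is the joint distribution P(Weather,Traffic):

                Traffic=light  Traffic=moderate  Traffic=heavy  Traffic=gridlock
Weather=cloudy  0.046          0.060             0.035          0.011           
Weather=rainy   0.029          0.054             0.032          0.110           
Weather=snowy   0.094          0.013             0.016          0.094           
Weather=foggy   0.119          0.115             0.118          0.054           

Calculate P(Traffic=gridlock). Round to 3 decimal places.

P(Traffic=gridlock) = 0.011 + 0.110 + 0.094 + 0.054 = 0.269.

0.269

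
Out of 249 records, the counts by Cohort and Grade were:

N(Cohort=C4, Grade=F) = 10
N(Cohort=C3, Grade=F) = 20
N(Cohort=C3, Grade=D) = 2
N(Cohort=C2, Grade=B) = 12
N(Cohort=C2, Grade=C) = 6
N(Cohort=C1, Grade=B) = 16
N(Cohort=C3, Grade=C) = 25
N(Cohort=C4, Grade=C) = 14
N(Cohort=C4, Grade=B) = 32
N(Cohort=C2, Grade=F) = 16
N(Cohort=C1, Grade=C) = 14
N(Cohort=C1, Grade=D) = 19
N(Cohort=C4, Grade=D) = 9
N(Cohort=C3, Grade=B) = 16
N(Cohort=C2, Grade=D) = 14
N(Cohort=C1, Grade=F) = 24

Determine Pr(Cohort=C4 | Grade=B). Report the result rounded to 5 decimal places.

0.42105

Total with Grade=B: 16 + 12 + 16 + 32 = 76.
P(Cohort=C4 | Grade=B) = 32/76 = 0.42105.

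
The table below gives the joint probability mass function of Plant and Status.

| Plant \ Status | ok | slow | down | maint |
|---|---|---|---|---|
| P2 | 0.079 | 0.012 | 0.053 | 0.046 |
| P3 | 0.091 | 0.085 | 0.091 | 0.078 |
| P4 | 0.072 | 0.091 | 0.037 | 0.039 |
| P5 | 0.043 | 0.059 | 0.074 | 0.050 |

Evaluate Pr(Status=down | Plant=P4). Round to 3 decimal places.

0.155

P(Plant=P4) = 0.072 + 0.091 + 0.037 + 0.039 = 0.239.
P(Status=down | Plant=P4) = 0.037/0.239 = 0.155.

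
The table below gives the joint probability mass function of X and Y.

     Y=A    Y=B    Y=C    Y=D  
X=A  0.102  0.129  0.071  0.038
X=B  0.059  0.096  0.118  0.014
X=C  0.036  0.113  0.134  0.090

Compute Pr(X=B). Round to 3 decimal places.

P(X=B) = 0.059 + 0.096 + 0.118 + 0.014 = 0.287.

0.287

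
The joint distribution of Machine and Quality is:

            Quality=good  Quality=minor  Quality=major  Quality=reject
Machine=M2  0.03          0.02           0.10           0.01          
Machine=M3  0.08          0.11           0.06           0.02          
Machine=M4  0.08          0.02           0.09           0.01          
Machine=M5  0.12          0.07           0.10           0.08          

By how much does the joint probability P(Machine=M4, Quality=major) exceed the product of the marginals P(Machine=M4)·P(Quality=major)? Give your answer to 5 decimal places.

0.02000

P(Machine=M4) = 0.08 + 0.02 + 0.09 + 0.01 = 0.20.
P(Quality=major) = 0.10 + 0.06 + 0.09 + 0.10 = 0.35.
P(Machine=M4, Quality=major) − P(Machine=M4)P(Quality=major) = 0.09 − 0.20×0.35 = 0.02000.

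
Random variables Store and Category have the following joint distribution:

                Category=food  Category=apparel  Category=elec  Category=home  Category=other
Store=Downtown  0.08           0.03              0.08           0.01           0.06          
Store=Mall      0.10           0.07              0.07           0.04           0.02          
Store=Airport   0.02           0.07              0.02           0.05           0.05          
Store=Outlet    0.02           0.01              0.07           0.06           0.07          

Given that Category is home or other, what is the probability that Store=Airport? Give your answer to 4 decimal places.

P(Category=home) = 0.01 + 0.04 + 0.05 + 0.06 = 0.16.
P(Category=other) = 0.06 + 0.02 + 0.05 + 0.07 = 0.20.
P(Category ∈ {home, other}) = 0.16 + 0.20 = 0.36; P(Store=Airport, Category ∈ {home, other}) = 0.05 + 0.05 = 0.10.
P(Store=Airport | Category ∈ {home, other}) = 0.10/0.36 = 0.2778.

0.2778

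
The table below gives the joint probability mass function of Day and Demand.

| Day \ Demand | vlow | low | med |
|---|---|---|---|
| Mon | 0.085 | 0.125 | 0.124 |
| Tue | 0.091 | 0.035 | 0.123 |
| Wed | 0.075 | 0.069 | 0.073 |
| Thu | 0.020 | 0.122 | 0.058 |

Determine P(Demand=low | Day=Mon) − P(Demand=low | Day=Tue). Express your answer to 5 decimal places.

0.23369

P(Day=Mon) = 0.085 + 0.125 + 0.124 = 0.334; P(Demand=low | Day=Mon) = 0.125/0.334 = 0.374251.
P(Day=Tue) = 0.091 + 0.035 + 0.123 = 0.249; P(Demand=low | Day=Tue) = 0.035/0.249 = 0.140562.
Difference = 0.23369.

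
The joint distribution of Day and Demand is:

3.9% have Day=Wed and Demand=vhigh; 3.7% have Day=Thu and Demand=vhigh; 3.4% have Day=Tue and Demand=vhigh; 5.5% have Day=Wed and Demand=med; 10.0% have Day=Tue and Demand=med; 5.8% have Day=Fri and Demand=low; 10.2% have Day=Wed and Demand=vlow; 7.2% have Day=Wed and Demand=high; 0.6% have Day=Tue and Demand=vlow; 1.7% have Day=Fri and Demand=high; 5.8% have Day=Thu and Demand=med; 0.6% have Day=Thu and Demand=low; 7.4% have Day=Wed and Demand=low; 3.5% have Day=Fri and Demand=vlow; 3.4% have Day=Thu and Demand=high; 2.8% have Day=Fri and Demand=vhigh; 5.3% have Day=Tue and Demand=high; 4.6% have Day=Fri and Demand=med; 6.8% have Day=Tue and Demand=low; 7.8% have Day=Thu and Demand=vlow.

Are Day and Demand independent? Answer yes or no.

P(Day=Tue) = 0.261 and P(Demand=vlow) = 0.221, so their product is 0.05768, but P(Day=Tue, Demand=vlow) = 0.006. Since these differ, Day and Demand are not independent.

no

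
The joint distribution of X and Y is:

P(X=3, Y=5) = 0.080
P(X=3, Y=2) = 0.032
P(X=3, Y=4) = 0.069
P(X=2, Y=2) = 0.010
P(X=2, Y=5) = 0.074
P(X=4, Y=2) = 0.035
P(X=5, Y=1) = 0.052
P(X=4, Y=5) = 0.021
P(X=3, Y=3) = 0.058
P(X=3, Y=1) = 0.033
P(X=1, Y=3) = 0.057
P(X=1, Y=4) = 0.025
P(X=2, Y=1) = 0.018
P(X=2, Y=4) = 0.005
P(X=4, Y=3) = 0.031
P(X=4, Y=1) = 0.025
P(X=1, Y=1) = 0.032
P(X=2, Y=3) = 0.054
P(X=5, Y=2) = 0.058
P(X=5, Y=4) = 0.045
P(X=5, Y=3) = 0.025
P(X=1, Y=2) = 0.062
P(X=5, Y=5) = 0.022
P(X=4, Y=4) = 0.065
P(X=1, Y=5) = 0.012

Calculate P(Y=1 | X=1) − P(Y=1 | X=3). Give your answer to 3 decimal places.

P(X=1) = 0.032 + 0.062 + 0.057 + 0.025 + 0.012 = 0.188; P(Y=1 | X=1) = 0.032/0.188 = 0.1702.
P(X=3) = 0.033 + 0.032 + 0.058 + 0.069 + 0.080 = 0.272; P(Y=1 | X=3) = 0.033/0.272 = 0.1213.
Difference = 0.049.

0.049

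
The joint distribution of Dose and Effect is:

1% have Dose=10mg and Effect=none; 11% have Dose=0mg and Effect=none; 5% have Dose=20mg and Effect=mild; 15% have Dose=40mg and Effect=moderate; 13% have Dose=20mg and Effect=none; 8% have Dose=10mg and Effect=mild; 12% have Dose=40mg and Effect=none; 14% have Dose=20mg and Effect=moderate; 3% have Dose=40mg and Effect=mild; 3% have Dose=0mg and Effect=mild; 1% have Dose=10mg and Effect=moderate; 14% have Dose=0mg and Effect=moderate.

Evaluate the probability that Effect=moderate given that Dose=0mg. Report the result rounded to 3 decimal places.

0.500

P(Dose=0mg) = 0.11 + 0.03 + 0.14 = 0.28.
P(Effect=moderate | Dose=0mg) = 0.14/0.28 = 0.500.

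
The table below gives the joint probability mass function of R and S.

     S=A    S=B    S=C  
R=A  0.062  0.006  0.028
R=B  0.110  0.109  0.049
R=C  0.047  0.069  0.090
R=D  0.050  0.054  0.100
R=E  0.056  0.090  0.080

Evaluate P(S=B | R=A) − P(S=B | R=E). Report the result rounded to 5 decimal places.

-0.33573

P(R=A) = 0.062 + 0.006 + 0.028 = 0.096; P(S=B | R=A) = 0.006/0.096 = 0.062500.
P(R=E) = 0.056 + 0.090 + 0.080 = 0.226; P(S=B | R=E) = 0.090/0.226 = 0.398230.
Difference = -0.33573.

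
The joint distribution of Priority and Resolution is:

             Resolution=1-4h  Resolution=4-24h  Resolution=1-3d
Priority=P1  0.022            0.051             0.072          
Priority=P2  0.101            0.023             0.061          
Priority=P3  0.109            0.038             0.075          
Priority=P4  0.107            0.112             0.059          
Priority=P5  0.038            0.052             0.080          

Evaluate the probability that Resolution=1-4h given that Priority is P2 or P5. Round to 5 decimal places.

0.39155

P(Priority=P2) = 0.101 + 0.023 + 0.061 = 0.185.
P(Priority=P5) = 0.038 + 0.052 + 0.080 = 0.170.
P(Priority ∈ {P2, P5}) = 0.185 + 0.170 = 0.355; P(Resolution=1-4h, Priority ∈ {P2, P5}) = 0.101 + 0.038 = 0.139.
P(Resolution=1-4h | Priority ∈ {P2, P5}) = 0.139/0.355 = 0.39155.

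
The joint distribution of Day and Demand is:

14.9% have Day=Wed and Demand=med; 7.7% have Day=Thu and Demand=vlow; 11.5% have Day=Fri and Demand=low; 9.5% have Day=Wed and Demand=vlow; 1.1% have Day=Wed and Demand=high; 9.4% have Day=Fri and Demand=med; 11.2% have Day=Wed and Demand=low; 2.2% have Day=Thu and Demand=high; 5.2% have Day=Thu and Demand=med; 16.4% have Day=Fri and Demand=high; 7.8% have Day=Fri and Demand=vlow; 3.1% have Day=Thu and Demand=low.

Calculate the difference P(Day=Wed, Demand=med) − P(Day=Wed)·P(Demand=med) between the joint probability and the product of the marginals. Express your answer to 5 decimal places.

0.04074

P(Day=Wed) = 0.095 + 0.112 + 0.149 + 0.011 = 0.367.
P(Demand=med) = 0.149 + 0.052 + 0.094 = 0.295.
P(Day=Wed, Demand=med) − P(Day=Wed)P(Demand=med) = 0.149 − 0.367×0.295 = 0.04074.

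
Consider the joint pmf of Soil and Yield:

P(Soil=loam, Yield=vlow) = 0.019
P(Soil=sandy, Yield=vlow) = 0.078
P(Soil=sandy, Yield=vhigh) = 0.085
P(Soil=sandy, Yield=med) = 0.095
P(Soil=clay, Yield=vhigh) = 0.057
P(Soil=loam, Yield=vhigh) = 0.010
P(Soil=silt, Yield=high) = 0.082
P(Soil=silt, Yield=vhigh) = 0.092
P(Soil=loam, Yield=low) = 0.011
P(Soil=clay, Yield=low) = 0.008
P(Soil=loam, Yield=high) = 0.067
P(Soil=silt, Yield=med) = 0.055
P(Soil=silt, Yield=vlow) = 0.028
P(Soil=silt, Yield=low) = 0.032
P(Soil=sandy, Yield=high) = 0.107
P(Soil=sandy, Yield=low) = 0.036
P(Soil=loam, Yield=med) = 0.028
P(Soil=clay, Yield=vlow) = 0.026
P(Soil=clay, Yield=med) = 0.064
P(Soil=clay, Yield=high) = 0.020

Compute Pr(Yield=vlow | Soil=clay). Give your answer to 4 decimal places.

P(Soil=clay) = 0.026 + 0.008 + 0.064 + 0.020 + 0.057 = 0.175.
P(Yield=vlow | Soil=clay) = 0.026/0.175 = 0.1486.

0.1486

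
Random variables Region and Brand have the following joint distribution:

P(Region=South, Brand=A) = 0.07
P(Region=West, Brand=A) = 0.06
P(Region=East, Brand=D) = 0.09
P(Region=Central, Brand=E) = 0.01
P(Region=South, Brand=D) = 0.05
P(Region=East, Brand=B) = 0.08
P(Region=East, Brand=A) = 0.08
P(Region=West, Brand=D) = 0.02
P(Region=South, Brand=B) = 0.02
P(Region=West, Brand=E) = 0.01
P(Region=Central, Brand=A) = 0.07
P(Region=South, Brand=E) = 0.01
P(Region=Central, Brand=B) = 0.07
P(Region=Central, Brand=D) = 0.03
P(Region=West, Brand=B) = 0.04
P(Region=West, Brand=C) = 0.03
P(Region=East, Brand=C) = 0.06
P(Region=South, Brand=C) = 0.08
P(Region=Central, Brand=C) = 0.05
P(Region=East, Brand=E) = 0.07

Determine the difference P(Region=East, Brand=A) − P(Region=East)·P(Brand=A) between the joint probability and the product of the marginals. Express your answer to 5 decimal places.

P(Region=East) = 0.08 + 0.08 + 0.06 + 0.09 + 0.07 = 0.38.
P(Brand=A) = 0.07 + 0.08 + 0.06 + 0.07 = 0.28.
P(Region=East, Brand=A) − P(Region=East)P(Brand=A) = 0.08 − 0.38×0.28 = -0.02640.

-0.02640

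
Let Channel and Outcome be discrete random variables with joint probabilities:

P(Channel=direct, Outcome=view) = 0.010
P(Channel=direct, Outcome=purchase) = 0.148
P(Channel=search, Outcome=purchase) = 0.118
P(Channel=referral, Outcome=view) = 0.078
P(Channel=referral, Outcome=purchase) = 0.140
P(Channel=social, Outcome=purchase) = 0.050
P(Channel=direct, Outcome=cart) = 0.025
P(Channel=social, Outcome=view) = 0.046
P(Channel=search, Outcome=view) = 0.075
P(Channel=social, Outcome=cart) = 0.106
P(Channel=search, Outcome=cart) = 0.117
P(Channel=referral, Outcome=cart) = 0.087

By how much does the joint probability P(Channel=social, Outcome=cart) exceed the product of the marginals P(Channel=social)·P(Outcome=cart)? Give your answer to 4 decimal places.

P(Channel=social) = 0.046 + 0.106 + 0.050 = 0.202.
P(Outcome=cart) = 0.117 + 0.106 + 0.025 + 0.087 = 0.335.
P(Channel=social, Outcome=cart) − P(Channel=social)P(Outcome=cart) = 0.106 − 0.202×0.335 = 0.0383.

0.0383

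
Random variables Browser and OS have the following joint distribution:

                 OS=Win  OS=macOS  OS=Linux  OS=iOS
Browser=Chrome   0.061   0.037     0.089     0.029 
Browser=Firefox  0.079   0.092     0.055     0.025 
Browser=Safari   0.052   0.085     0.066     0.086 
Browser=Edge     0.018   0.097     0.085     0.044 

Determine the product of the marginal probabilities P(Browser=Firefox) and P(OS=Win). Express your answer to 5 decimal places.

0.05271

P(Browser=Firefox) = 0.079 + 0.092 + 0.055 + 0.025 = 0.251.
P(OS=Win) = 0.061 + 0.079 + 0.052 + 0.018 = 0.210.
Product: 0.251 × 0.210 = 0.05271.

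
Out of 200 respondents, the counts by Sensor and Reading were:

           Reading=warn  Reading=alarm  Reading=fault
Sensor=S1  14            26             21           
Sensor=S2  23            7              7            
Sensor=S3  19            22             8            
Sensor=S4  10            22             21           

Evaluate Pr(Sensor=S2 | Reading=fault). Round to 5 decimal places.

0.12281

Total with Reading=fault: 21 + 7 + 8 + 21 = 57.
P(Sensor=S2 | Reading=fault) = 7/57 = 0.12281.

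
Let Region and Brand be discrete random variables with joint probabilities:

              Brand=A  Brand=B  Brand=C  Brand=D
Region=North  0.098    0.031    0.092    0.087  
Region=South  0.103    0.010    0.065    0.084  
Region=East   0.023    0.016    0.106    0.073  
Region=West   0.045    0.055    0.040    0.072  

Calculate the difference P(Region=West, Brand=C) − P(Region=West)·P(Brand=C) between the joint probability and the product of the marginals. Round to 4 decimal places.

P(Region=West) = 0.045 + 0.055 + 0.040 + 0.072 = 0.212.
P(Brand=C) = 0.092 + 0.065 + 0.106 + 0.040 = 0.303.
P(Region=West, Brand=C) − P(Region=West)P(Brand=C) = 0.040 − 0.212×0.303 = -0.0242.

-0.0242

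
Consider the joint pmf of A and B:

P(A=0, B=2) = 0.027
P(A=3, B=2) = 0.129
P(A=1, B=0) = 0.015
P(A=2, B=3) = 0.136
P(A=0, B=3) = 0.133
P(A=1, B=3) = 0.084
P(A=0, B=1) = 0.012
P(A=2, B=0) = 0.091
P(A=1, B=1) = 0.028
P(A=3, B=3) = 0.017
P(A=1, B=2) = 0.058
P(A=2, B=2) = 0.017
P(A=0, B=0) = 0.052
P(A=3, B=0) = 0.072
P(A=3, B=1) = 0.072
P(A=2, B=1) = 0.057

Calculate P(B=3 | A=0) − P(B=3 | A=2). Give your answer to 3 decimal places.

0.142

P(A=0) = 0.052 + 0.012 + 0.027 + 0.133 = 0.224; P(B=3 | A=0) = 0.133/0.224 = 0.5938.
P(A=2) = 0.091 + 0.057 + 0.017 + 0.136 = 0.301; P(B=3 | A=2) = 0.136/0.301 = 0.4518.
Difference = 0.142.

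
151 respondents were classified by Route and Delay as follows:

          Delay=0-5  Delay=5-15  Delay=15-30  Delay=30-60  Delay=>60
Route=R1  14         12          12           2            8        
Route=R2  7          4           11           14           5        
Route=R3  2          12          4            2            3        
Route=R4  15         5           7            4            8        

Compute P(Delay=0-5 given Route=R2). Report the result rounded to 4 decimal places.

0.1707

Total with Route=R2: 7 + 4 + 11 + 14 + 5 = 41.
P(Delay=0-5 | Route=R2) = 7/41 = 0.1707.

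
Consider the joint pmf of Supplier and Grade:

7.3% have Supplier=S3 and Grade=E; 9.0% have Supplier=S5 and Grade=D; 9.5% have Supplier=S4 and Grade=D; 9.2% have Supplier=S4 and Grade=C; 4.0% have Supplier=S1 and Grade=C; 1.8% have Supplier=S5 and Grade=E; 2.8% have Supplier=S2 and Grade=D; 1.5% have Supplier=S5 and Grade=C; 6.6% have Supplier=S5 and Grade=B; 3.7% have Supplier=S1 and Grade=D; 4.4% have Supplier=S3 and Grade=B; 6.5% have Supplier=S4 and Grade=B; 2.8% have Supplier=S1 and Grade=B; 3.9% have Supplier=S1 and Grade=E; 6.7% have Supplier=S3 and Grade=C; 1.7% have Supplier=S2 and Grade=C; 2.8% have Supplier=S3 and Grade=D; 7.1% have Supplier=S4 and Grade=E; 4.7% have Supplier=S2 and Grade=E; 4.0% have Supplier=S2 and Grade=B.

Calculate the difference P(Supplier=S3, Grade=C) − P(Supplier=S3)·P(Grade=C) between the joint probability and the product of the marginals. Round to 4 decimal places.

0.0180

P(Supplier=S3) = 0.044 + 0.067 + 0.028 + 0.073 = 0.212.
P(Grade=C) = 0.040 + 0.017 + 0.067 + 0.092 + 0.015 = 0.231.
P(Supplier=S3, Grade=C) − P(Supplier=S3)P(Grade=C) = 0.067 − 0.212×0.231 = 0.0180.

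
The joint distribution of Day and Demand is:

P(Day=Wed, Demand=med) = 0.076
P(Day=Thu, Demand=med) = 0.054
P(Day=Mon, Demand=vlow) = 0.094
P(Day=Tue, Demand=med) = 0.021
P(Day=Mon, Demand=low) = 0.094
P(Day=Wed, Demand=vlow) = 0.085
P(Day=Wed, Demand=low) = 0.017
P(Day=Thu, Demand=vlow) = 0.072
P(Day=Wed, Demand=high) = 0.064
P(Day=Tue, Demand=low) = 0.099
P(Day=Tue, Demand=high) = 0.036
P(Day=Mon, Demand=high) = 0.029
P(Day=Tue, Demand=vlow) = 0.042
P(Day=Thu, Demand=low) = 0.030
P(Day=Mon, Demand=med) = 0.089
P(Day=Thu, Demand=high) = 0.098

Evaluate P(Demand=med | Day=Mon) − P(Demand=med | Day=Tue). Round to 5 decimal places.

P(Day=Mon) = 0.094 + 0.094 + 0.089 + 0.029 = 0.306; P(Demand=med | Day=Mon) = 0.089/0.306 = 0.290850.
P(Day=Tue) = 0.042 + 0.099 + 0.021 + 0.036 = 0.198; P(Demand=med | Day=Tue) = 0.021/0.198 = 0.106061.
Difference = 0.18479.

0.18479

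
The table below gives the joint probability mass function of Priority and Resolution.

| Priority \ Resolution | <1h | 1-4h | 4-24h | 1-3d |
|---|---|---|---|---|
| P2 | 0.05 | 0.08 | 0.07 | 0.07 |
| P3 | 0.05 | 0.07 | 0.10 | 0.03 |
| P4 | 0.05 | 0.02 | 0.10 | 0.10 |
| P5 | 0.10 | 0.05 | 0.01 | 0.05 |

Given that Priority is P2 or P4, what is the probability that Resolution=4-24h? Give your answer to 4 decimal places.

0.3148

P(Priority=P2) = 0.05 + 0.08 + 0.07 + 0.07 = 0.27.
P(Priority=P4) = 0.05 + 0.02 + 0.10 + 0.10 = 0.27.
P(Priority ∈ {P2, P4}) = 0.27 + 0.27 = 0.54; P(Resolution=4-24h, Priority ∈ {P2, P4}) = 0.07 + 0.10 = 0.17.
P(Resolution=4-24h | Priority ∈ {P2, P4}) = 0.17/0.54 = 0.3148.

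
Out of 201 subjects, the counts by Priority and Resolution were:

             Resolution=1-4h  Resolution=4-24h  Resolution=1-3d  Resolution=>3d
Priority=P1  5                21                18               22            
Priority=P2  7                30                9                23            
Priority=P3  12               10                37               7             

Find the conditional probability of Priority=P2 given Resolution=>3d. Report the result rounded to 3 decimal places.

Total with Resolution=>3d: 22 + 23 + 7 = 52.
P(Priority=P2 | Resolution=>3d) = 23/52 = 0.442.

0.442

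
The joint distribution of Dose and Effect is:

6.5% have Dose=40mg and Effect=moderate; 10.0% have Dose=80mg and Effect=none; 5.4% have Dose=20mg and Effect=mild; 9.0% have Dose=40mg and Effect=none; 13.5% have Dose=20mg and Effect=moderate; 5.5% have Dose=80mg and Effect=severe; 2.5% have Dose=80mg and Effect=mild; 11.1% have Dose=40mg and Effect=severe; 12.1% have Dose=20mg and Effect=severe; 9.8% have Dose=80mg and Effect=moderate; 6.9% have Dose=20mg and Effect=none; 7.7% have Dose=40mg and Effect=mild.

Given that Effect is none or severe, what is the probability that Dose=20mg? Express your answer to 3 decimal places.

0.348

P(Effect=none) = 0.069 + 0.090 + 0.100 = 0.259.
P(Effect=severe) = 0.121 + 0.111 + 0.055 = 0.287.
P(Effect ∈ {none, severe}) = 0.259 + 0.287 = 0.546; P(Dose=20mg, Effect ∈ {none, severe}) = 0.069 + 0.121 = 0.190.
P(Dose=20mg | Effect ∈ {none, severe}) = 0.190/0.546 = 0.348.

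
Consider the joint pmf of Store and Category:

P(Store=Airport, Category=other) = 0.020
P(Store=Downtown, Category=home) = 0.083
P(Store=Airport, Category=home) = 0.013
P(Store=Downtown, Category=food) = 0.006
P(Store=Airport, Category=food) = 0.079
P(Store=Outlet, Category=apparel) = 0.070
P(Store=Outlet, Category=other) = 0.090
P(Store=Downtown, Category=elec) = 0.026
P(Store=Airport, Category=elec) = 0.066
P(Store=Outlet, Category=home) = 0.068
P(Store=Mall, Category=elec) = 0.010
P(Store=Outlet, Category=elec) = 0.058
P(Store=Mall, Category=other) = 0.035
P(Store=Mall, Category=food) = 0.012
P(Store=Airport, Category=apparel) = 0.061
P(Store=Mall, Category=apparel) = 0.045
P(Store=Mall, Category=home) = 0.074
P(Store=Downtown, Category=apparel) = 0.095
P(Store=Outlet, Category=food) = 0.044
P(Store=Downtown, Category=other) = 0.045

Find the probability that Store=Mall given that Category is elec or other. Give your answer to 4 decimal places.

0.1286

P(Category=elec) = 0.026 + 0.010 + 0.066 + 0.058 = 0.160.
P(Category=other) = 0.045 + 0.035 + 0.020 + 0.090 = 0.190.
P(Category ∈ {elec, other}) = 0.160 + 0.190 = 0.350; P(Store=Mall, Category ∈ {elec, other}) = 0.010 + 0.035 = 0.045.
P(Store=Mall | Category ∈ {elec, other}) = 0.045/0.350 = 0.1286.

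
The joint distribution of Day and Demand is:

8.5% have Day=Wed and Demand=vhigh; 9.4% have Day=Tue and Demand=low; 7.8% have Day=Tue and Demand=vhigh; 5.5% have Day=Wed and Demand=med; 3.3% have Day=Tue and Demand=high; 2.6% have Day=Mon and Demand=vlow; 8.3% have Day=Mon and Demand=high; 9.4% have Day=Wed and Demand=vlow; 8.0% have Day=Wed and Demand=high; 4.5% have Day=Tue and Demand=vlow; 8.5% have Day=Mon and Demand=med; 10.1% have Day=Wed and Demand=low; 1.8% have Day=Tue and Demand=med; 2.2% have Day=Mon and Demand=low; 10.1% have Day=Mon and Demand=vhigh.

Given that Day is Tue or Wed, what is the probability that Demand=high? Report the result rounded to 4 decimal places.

P(Day=Tue) = 0.045 + 0.094 + 0.018 + 0.033 + 0.078 = 0.268.
P(Day=Wed) = 0.094 + 0.101 + 0.055 + 0.080 + 0.085 = 0.415.
P(Day ∈ {Tue, Wed}) = 0.268 + 0.415 = 0.683; P(Demand=high, Day ∈ {Tue, Wed}) = 0.033 + 0.080 = 0.113.
P(Demand=high | Day ∈ {Tue, Wed}) = 0.113/0.683 = 0.1654.

0.1654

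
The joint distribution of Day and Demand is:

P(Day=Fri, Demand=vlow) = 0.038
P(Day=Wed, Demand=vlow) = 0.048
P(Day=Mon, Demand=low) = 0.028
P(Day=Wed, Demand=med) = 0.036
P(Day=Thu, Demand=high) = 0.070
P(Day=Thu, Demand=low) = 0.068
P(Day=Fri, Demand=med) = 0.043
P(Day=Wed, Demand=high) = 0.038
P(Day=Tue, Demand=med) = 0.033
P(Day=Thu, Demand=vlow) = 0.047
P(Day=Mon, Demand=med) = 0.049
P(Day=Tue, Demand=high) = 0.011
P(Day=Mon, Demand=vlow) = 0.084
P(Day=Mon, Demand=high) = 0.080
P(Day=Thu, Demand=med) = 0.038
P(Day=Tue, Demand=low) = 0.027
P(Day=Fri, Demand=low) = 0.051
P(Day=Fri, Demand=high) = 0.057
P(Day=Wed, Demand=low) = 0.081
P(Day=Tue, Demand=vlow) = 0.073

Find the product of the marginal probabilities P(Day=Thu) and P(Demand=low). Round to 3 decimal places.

P(Day=Thu) = 0.047 + 0.068 + 0.038 + 0.070 = 0.223.
P(Demand=low) = 0.028 + 0.027 + 0.081 + 0.068 + 0.051 = 0.255.
Product: 0.223 × 0.255 = 0.057.

0.057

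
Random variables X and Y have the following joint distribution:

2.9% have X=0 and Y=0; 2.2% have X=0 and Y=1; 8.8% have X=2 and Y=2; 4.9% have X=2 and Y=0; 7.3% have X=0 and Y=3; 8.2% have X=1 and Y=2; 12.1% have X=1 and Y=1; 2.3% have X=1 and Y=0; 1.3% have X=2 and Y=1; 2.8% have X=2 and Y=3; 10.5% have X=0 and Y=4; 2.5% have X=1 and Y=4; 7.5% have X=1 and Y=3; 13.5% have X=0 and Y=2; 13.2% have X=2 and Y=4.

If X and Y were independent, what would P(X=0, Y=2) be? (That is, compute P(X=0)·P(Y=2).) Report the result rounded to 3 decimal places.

0.111

P(X=0) = 0.029 + 0.022 + 0.135 + 0.073 + 0.105 = 0.364.
P(Y=2) = 0.135 + 0.082 + 0.088 = 0.305.
Product: 0.364 × 0.305 = 0.111.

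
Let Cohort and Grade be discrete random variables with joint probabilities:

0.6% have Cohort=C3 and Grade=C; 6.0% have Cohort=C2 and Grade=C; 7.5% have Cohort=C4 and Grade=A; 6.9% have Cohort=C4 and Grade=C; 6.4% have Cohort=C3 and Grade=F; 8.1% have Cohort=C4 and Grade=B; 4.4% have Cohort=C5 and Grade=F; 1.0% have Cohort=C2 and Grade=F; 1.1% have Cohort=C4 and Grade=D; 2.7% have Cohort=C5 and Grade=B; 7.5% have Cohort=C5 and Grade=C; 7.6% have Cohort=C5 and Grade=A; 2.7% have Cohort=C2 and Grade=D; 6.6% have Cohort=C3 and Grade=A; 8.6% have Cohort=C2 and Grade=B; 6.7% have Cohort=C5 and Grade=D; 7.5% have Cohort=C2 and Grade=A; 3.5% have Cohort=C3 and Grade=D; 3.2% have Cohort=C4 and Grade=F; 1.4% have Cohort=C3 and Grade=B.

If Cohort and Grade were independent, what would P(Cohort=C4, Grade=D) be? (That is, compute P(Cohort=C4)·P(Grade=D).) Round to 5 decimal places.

0.03752

P(Cohort=C4) = 0.075 + 0.081 + 0.069 + 0.011 + 0.032 = 0.268.
P(Grade=D) = 0.027 + 0.035 + 0.011 + 0.067 = 0.140.
Product: 0.268 × 0.140 = 0.03752.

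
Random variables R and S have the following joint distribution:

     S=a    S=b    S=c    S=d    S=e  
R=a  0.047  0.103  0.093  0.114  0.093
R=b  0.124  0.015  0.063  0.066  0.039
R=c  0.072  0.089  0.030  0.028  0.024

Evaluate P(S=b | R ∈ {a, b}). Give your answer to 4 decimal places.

P(R=a) = 0.047 + 0.103 + 0.093 + 0.114 + 0.093 = 0.450.
P(R=b) = 0.124 + 0.015 + 0.063 + 0.066 + 0.039 = 0.307.
P(R ∈ {a, b}) = 0.450 + 0.307 = 0.757; P(S=b, R ∈ {a, b}) = 0.103 + 0.015 = 0.118.
P(S=b | R ∈ {a, b}) = 0.118/0.757 = 0.1559.

0.1559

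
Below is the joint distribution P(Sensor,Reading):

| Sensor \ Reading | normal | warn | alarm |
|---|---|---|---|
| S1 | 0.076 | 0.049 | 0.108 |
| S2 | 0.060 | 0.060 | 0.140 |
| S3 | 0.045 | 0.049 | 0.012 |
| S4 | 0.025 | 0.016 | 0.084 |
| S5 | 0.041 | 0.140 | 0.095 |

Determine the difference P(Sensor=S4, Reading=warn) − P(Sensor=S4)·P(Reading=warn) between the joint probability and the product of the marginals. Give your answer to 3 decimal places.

-0.023

P(Sensor=S4) = 0.025 + 0.016 + 0.084 = 0.125.
P(Reading=warn) = 0.049 + 0.060 + 0.049 + 0.016 + 0.140 = 0.314.
P(Sensor=S4, Reading=warn) − P(Sensor=S4)P(Reading=warn) = 0.016 − 0.125×0.314 = -0.023.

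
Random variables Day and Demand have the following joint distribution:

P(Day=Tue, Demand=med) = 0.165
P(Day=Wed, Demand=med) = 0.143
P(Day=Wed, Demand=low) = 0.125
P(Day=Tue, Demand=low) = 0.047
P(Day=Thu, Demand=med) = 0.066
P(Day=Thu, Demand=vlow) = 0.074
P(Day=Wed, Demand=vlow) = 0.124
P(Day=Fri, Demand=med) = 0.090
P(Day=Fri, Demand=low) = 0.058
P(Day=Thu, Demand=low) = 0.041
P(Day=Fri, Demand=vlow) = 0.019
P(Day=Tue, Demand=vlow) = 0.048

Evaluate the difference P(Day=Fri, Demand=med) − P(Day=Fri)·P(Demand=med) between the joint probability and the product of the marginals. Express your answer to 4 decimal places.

0.0125

P(Day=Fri) = 0.019 + 0.058 + 0.090 = 0.167.
P(Demand=med) = 0.165 + 0.143 + 0.066 + 0.090 = 0.464.
P(Day=Fri, Demand=med) − P(Day=Fri)P(Demand=med) = 0.090 − 0.167×0.464 = 0.0125.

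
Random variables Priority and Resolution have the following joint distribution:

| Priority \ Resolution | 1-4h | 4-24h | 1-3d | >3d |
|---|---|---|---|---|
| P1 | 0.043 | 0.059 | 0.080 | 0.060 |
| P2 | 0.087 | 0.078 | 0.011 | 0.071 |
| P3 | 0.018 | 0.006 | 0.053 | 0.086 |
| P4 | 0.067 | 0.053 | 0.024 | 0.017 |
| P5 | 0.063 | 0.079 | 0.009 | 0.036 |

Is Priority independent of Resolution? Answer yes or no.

no

P(Priority=P3) = 0.163 and P(Resolution=>3d) = 0.270, so their product is 0.04401, but P(Priority=P3, Resolution=>3d) = 0.086. Since these differ, Priority and Resolution are not independent.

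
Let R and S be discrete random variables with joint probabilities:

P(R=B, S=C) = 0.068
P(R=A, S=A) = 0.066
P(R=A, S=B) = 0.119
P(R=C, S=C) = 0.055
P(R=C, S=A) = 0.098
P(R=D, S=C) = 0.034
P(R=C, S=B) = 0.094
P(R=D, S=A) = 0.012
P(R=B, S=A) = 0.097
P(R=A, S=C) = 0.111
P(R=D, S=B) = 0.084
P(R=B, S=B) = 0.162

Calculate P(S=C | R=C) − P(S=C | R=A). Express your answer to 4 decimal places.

-0.1523

P(R=C) = 0.098 + 0.094 + 0.055 = 0.247; P(S=C | R=C) = 0.055/0.247 = 0.22267.
P(R=A) = 0.066 + 0.119 + 0.111 = 0.296; P(S=C | R=A) = 0.111/0.296 = 0.37500.
Difference = -0.1523.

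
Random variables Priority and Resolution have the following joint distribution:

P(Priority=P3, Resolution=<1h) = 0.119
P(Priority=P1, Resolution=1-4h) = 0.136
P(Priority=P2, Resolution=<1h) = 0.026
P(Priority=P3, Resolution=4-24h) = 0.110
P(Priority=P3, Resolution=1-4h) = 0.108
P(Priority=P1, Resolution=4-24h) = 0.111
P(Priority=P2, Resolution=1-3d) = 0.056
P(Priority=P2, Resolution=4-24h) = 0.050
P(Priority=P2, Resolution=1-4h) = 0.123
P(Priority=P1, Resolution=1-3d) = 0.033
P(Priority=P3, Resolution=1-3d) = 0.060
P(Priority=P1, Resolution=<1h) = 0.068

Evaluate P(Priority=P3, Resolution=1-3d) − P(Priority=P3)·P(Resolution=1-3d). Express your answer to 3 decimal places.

0.001

P(Priority=P3) = 0.119 + 0.108 + 0.110 + 0.060 = 0.397.
P(Resolution=1-3d) = 0.033 + 0.056 + 0.060 = 0.149.
P(Priority=P3, Resolution=1-3d) − P(Priority=P3)P(Resolution=1-3d) = 0.060 − 0.397×0.149 = 0.001.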